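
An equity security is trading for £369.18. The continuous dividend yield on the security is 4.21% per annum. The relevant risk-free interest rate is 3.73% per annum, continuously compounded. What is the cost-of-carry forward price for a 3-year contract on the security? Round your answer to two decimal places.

F = S·e^((r − q)T) = 369.18 · e^((0.0373 − 0.0421) × 3)
= 369.18 · e^-0.014400 = 369.18 × 0.985703
F = £363.90

£363.90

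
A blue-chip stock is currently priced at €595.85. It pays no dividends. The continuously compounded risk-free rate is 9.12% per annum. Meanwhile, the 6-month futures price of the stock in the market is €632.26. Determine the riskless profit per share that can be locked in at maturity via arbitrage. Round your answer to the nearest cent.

Fair futures: F* = S·e^(carry·T), with carry = r = 0.0912
F* = 595.85 · e^(0.0912 × 6/12) = 595.85 · e^0.045600 = 595.85 × 1.046656 = €623.6500
Market €632.26 > fair €623.6500: forward overpriced → cash-and-carry (buy spot, short the forward).
At maturity, profit = |F_mkt − F*| = |632.26 − 623.6500| = €8.61 per share

€8.61 per share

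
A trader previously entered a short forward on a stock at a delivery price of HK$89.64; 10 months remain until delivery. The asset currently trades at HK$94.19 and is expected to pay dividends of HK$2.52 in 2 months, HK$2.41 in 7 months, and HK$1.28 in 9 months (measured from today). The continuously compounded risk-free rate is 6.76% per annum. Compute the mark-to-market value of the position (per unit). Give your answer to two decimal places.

-HK$3.43

PV(remaining dividends) I = 2.52·e^(−0.0676·2/12) + 2.41·e^(−0.0676·7/12) + 1.28·e^(−0.0676·9/12) = 6.0253
Current forward F = (S − I)·e^(rT) = (94.19 − 6.0253)·e^(0.0676·10/12) = 88.1647 × 1.057950 = 93.2738
Value (long) = (F − K)·e^(−rT) = (93.2738 − 89.64) × 0.945224 = 3.4348
Short position value = −(long value) = -HK$3.43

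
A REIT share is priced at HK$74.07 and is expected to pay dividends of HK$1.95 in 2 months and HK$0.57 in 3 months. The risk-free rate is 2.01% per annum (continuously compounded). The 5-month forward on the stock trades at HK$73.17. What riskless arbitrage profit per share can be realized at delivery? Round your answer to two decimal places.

HK$1.01 per share

PV(dividends) I = 1.95·e^(−0.0201·2/12) + 0.57·e^(−0.0201·3/12) = 2.5106
Fair forward F* = (S − I)·e^(rT) = (74.07 − 2.5106)·e^0.008375 = 71.5594 × 1.008410 = 72.1612
Market HK$73.17 > fair 72.1612: forward overpriced → cash-and-carry (borrow at r, buy the stock and collect the dividends, short the forward).
Profit at T = |F_mkt − F*| = |73.17 − 72.1612| = HK$1.01 per share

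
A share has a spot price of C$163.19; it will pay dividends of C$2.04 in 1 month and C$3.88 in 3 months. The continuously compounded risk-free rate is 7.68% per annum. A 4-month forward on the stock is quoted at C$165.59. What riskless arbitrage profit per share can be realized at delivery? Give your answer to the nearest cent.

PV(dividends) I = 2.04·e^(−0.0768·1/12) + 3.88·e^(−0.0768·3/12) = 5.8332
Fair forward F* = (S − I)·e^(rT) = (163.19 − 5.8332)·e^0.025600 = 157.3568 × 1.025930 = 161.4371
Market C$165.59 > fair 161.4371: forward overpriced → cash-and-carry (borrow at r, buy the stock and collect the dividends, short the forward).
Profit at T = |F_mkt − F*| = |165.59 − 161.4371| = C$4.15 per share

C$4.15 per share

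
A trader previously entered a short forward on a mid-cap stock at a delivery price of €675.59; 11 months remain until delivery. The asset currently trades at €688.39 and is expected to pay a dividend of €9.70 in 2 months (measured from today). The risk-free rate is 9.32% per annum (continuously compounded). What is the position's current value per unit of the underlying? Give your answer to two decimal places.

PV(remaining dividends) I = 9.70·e^(−0.0932·2/12) = 9.5505
Current forward F = (S − I)·e^(rT) = (688.39 − 9.5505)·e^(0.0932·11/12) = 678.8395 × 1.089189 = 739.3845
Value (long) = (F − K)·e^(−rT) = (739.3845 − 675.59) × 0.918114 = 58.5706
Short position value = −(long value) = -€58.57

-€58.57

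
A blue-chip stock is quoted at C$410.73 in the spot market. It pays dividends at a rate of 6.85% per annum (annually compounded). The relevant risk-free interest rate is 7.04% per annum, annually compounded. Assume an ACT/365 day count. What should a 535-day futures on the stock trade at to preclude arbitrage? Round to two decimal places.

F = S · (1+r)^T / (1+q)^T
= 410.73 × 1.104860 / 1.101987 = 410.73 × 1.002607
F = C$411.80

C$411.80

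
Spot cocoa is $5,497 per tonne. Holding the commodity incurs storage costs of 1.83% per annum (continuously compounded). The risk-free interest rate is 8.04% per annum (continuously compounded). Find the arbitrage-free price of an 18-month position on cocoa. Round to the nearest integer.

Net carry = r + u − y = 0.0804 + 0.0183 − 0.0000 = 0.0987
F = S·e^((r+u−y)T) = 5497 · e^(0.0987 × 18/12) = 5497 · e^0.148050
= 5497 × 1.159571 = $6,374 per tonne

$6,374 per tonne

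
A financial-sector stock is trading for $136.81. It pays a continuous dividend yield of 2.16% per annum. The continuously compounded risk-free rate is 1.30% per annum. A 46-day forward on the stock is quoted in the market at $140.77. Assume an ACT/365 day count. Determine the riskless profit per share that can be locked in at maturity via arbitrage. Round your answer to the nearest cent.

Fair forward: F* = S·e^(carry·T), with carry = (r − q) = 0.0130 − 0.0216 = -0.0086
F* = 136.81 · e^(-0.0086 × 46/365) = 136.81 · e^-0.001084 = 136.81 × 0.998917 = $136.6618
Market $140.77 > fair $136.6618: forward overpriced → cash-and-carry (buy spot, short the forward).
At maturity, profit = |F_mkt − F*| = |140.77 − 136.6618| = $4.11 per share

$4.11 per share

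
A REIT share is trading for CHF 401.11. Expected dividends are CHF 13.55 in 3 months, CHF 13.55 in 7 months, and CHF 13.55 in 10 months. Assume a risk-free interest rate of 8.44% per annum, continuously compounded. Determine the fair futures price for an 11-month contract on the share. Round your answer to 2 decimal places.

CHF 391.46

PV(dividends) I = 13.55·e^(−0.0844·3/12) + 13.55·e^(−0.0844·7/12) + 13.55·e^(−0.0844·10/12)
I = 13.2671 + 12.8990 + 12.6297 = 38.7958
F = (S − I)·e^(rT) = (401.11 − 38.7958) · e^(0.0844·11/12)
= 362.3142 · e^0.077367 = 362.3142 × 1.080439 = CHF 391.46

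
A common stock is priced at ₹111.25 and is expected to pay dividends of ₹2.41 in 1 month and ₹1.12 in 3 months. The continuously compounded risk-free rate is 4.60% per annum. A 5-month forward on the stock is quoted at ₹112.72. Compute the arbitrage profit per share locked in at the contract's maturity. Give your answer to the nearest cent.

₹2.89 per share

PV(dividends) I = 2.41·e^(−0.0460·1/12) + 1.12·e^(−0.0460·3/12) = 3.5080
Fair forward F* = (S − I)·e^(rT) = (111.25 − 3.5080)·e^0.019167 = 107.7420 × 1.019352 = 109.8270
Market ₹112.72 > fair 109.8270: forward overpriced → cash-and-carry (borrow at r, buy the stock and collect the dividends, short the forward).
Profit at T = |F_mkt − F*| = |112.72 − 109.8270| = ₹2.89 per share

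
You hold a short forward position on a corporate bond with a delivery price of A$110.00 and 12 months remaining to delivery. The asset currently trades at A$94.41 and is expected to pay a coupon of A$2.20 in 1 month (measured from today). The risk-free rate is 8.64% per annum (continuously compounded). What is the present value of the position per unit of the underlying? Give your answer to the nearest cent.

A$8.67

PV(remaining coupons) I = 2.20·e^(−0.0864·1/12) = 2.1842
Current forward F = (S − I)·e^(rT) = (94.41 − 2.1842)·e^(0.0864·12/12) = 92.2258 × 1.090242 = 100.5484
Value (long) = (F − K)·e^(−rT) = (100.5484 − 110.00) × 0.917227 = -8.6693
Short position value = −(long value) = A$8.67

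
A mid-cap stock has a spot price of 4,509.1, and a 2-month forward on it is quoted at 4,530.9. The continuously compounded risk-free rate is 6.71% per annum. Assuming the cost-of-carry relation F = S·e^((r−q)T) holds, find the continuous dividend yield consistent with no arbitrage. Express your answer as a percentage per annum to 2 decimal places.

3.82%

From F = S·e^((r−q)T): (r − q) = ln(F/S)/T
ln(4530.9/4509.1) = ln(1.004835) = 0.004823
(r − q) = 0.004823 / (2/12) = 0.028938
q = r − ln(F/S)/T = 0.0671 − 0.028938 = 0.038162
q = 3.82%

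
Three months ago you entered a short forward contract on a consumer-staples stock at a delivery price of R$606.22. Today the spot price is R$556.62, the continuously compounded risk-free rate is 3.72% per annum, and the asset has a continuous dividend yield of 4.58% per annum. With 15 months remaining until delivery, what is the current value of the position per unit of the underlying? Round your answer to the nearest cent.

Current fair forward for the remaining 15 months: F = S·e^((r − q)·T), (r − q) = 0.0372 − 0.0458 = -0.0086
F = 556.62 · e^(-0.0086 × 15/12) = 556.62 × 0.989308 = 550.6686
Value of long forward = (F − K)·e^(−rT) = (550.6686 − 606.22) · e^(−0.0372·15/12)
= -55.5514 × 0.954565 = -53.03
Short position value = −(long value) = R$53.03

R$53.03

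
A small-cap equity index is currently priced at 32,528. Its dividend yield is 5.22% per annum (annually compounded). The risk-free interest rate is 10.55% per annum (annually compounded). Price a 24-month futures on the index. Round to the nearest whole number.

35,907

F = S · (1+r)^T / (1+q)^T
= 32528 × 1.222130 / 1.107125 = 32528 × 1.103877
F = 35,907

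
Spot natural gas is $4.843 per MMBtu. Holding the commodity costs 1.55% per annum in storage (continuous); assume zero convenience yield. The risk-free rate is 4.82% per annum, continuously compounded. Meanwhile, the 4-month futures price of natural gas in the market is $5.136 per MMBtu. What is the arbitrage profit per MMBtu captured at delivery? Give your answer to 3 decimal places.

$0.189 per MMBtu

Fair futures: F* = S·e^(carry·T), with carry = (r + u) = 0.0482 + 0.0155 = 0.0637
F* = 4.843 · e^(0.0637 × 4/12) = 4.843 · e^0.021233 = 4.843 × 1.021460 = $4.9469
Market $5.136 > fair $4.9469: forward overpriced → cash-and-carry (buy spot, short the forward).
At maturity, profit = |F_mkt − F*| = |5.136 − 4.9469| = $0.189 per MMBtu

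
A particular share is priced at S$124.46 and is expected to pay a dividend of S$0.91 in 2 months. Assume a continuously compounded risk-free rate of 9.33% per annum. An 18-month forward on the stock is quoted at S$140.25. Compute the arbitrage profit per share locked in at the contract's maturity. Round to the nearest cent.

S$1.88 per share

PV(dividends) I = 0.91·e^(−0.0933·2/12) = 0.8960
Fair forward F* = (S − I)·e^(rT) = (124.46 − 0.8960)·e^0.139950 = 123.5640 × 1.150216 = 142.1253
Market S$140.25 < fair 142.1253: forward underpriced → reverse cash-and-carry (short the stock, invest proceeds at r, pay the dividends, go long the forward).
Profit at T = |F_mkt − F*| = |140.25 − 142.1253| = S$1.88 per share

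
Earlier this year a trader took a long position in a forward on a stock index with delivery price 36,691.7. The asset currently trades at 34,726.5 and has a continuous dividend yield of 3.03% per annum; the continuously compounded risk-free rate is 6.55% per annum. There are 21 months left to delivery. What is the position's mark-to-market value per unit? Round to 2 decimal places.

Current fair forward for the remaining 21 months: F = S·e^((r − q)·T), (r − q) = 0.0655 − 0.0303 = 0.0352
F = 34726.5 · e^(0.0352 × 21/12) = 34726.5 × 1.06353684 = 36932.9121
Value of long forward = (F − K)·e^(−rT) = (36932.9121 − 36691.7) · e^(−0.0655·21/12)
= 241.2121 × 0.89170047 = 215.09

215.09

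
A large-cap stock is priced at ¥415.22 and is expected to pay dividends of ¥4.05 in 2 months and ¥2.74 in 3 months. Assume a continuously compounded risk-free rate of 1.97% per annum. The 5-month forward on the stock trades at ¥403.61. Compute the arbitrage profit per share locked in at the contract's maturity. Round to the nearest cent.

¥8.21 per share

PV(dividends) I = 4.05·e^(−0.0197·2/12) + 2.74·e^(−0.0197·3/12) = 6.7633
Fair forward F* = (S − I)·e^(rT) = (415.22 − 6.7633)·e^0.008208 = 408.4567 × 1.008242 = 411.8232
Market ¥403.61 < fair 411.8232: forward underpriced → reverse cash-and-carry (short the stock, invest proceeds at r, pay the dividends, go long the forward).
Profit at T = |F_mkt − F*| = |403.61 − 411.8232| = ¥8.21 per share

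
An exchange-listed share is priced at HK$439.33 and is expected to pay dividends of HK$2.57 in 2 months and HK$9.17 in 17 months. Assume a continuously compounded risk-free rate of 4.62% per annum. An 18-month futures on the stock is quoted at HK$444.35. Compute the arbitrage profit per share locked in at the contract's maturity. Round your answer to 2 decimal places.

PV(dividends) I = 2.57·e^(−0.0462·2/12) + 9.17·e^(−0.0462·17/12) = 11.1393
Fair futures F* = (S − I)·e^(rT) = (439.33 − 11.1393)·e^0.069300 = 428.1907 × 1.071758 = 458.9168
Market HK$444.35 < fair 458.9168: forward underpriced → reverse cash-and-carry (short the stock, invest proceeds at r, pay the dividends, go long the forward).
Profit at T = |F_mkt − F*| = |444.35 − 458.9168| = HK$14.57 per share

HK$14.57 per share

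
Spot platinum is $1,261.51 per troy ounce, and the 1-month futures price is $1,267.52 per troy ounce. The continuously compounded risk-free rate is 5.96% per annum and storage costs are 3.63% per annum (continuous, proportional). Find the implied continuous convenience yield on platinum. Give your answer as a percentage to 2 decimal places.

F = S·e^((r+u−y)T) ⇒ (r+u−y) = ln(F/S)/T
ln(1267.52/1261.51) = 0.004753; /T ⇒ 0.057036
y = r + u − ln(F/S)/T = 0.0596 + 0.0363 − 0.057036 = 0.038864
y = 3.89%

3.89%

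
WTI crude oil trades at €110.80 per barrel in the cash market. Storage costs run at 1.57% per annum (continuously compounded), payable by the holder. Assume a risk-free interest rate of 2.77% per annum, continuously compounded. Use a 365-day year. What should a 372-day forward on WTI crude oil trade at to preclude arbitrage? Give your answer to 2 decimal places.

Net carry = r + u − y = 0.0277 + 0.0157 − 0.0000 = 0.0434
F = S·e^((r+u−y)T) = 110.80 · e^(0.0434 × 372/365) = 110.80 · e^0.044232
= 110.80 × 1.045225 = €115.81 per barrel

€115.81 per barrel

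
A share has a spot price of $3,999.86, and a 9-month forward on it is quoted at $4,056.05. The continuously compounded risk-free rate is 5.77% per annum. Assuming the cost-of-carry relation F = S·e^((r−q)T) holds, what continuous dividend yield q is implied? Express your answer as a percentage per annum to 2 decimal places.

From F = S·e^((r−q)T): (r − q) = ln(F/S)/T
ln(4056.05/3999.86) = ln(1.014048) = 0.013950
(r − q) = 0.013950 / (9/12) = 0.018600
q = r − ln(F/S)/T = 0.0577 − 0.018600 = 0.039100
q = 3.91%

3.91%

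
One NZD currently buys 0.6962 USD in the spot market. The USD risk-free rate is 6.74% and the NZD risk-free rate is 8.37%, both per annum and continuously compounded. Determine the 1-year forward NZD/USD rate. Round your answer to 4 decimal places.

0.6849

F = S·e^((r_USD − r_NZD)T) = 0.6962 · e^((0.0674 − 0.0837) × 12/12)
= 0.6962 · e^-0.016300 = 0.6962 × 0.983832
F = 0.6849 USD per NZD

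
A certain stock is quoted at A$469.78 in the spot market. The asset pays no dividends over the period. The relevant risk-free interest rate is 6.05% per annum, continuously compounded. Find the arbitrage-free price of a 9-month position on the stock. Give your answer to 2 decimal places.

A$491.59

F = S·e^(rT) = 469.78 · e^(0.0605 × 9/12)
= 469.78 · e^0.045375 = 469.78 × 1.046420
F = A$491.59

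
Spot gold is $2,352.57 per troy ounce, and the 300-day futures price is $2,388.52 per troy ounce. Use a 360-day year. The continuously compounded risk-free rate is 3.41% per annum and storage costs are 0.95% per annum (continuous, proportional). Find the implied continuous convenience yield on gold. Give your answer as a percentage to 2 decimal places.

F = S·e^((r+u−y)T) ⇒ (r+u−y) = ln(F/S)/T
ln(2388.52/2352.57) = 0.015166; /T ⇒ 0.018199
y = r + u − ln(F/S)/T = 0.0341 + 0.0095 − 0.018199 = 0.025401
y = 2.54%

2.54%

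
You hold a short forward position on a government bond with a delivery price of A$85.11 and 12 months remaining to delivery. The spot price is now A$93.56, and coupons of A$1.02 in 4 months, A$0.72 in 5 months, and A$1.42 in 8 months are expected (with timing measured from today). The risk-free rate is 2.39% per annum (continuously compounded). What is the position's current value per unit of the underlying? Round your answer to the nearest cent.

PV(remaining coupons) I = 1.02·e^(−0.0239·4/12) + 0.72·e^(−0.0239·5/12) + 1.42·e^(−0.0239·8/12) = 3.1223
Current forward F = (S − I)·e^(rT) = (93.56 − 3.1223)·e^(0.0239·12/12) = 90.4377 × 1.024188 = 92.6252
Value (long) = (F − K)·e^(−rT) = (92.6252 − 85.11) × 0.976383 = 7.3377
Short position value = −(long value) = -A$7.34

-A$7.34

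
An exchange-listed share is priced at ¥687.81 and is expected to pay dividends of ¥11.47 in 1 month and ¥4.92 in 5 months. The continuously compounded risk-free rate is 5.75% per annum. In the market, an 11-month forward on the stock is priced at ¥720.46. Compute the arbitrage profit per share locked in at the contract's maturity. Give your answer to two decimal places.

PV(dividends) I = 11.47·e^(−0.0575·1/12) + 4.92·e^(−0.0575·5/12) = 16.2187
Fair forward F* = (S − I)·e^(rT) = (687.81 − 16.2187)·e^0.052708 = 671.5913 × 1.054122 = 707.9392
Market ¥720.46 > fair 707.9392: forward overpriced → cash-and-carry (borrow at r, buy the stock and collect the dividends, short the forward).
Profit at T = |F_mkt − F*| = |720.46 − 707.9392| = ¥12.52 per share

¥12.52 per share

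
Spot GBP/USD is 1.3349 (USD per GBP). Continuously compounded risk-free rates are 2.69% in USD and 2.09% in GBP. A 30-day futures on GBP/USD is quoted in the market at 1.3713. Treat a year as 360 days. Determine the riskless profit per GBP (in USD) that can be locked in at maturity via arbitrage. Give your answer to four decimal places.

0.0357 per GBP (in USD)

Fair futures: F* = S·e^(carry·T), with carry = (r_USD − r_GBP) = 0.0269 − 0.0209 = 0.0060
F* = 1.3349 · e^(0.0060 × 30/360) = 1.3349 · e^0.000500 = 1.3349 × 1.000500 = 1.3356
Market 1.3713 > fair 1.3356: forward overpriced → cash-and-carry (buy spot, short the forward).
At maturity, profit = |F_mkt − F*| = |1.3713 − 1.3356| = 0.0357 per GBP (in USD)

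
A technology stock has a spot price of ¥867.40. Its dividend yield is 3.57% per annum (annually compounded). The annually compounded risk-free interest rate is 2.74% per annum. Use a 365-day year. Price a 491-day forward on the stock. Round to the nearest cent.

F = S · (1+r)^T / (1+q)^T
= 867.40 × 1.037032 / 1.048317 = 867.40 × 0.989235
F = ¥858.06

¥858.06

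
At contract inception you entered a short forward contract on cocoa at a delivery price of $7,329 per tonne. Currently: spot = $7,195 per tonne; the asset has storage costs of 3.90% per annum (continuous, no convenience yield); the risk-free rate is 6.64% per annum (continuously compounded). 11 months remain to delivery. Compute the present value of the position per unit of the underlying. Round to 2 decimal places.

-$560.66 per tonne

Current fair forward for the remaining 11 months: F = S·e^((r + u)·T), (r + u) = 0.0664 + 0.0390 = 0.1054
F = 7195 · e^(0.1054 × 11/12) = 7195 × 1.10143807 = 7924.8469
Value of long forward = (F − K)·e^(−rT) = (7924.8469 − 7329) · e^(−0.0664·11/12)
= 595.8469 × 0.94094869 = 560.66
Short position value = −(long value) = -$560.66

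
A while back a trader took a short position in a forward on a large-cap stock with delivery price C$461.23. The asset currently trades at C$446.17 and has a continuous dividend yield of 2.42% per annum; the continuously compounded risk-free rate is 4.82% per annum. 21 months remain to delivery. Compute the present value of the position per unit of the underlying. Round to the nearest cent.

Current fair forward for the remaining 21 months: F = S·e^((r − q)·T), (r − q) = 0.0482 − 0.0242 = 0.0240
F = 446.17 · e^(0.0240 × 21/12) = 446.17 × 1.042894 = 465.3080
Value of long forward = (F − K)·e^(−rT) = (465.3080 − 461.23) · e^(−0.0482·21/12)
= 4.0780 × 0.919110 = 3.75
Short position value = −(long value) = -C$3.75

-C$3.75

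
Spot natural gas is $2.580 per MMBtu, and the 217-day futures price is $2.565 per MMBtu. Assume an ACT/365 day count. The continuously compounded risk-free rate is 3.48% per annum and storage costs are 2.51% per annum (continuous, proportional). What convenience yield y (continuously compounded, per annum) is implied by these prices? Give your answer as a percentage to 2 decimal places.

F = S·e^((r+u−y)T) ⇒ (r+u−y) = ln(F/S)/T
ln(2.565/2.580) = -0.005831; /T ⇒ -0.009808
y = r + u − ln(F/S)/T = 0.0348 + 0.0251 + 0.009808 = 0.069708
y = 6.97%

6.97%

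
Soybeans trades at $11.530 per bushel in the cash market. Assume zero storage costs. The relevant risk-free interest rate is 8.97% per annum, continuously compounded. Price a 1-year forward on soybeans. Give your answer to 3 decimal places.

F = S·e^(rT) = 11.530 · e^(0.0897 × 1) = 11.530 · e^0.089700
= 11.530 × 1.093846 = $12.612 per bushel

$12.612 per bushel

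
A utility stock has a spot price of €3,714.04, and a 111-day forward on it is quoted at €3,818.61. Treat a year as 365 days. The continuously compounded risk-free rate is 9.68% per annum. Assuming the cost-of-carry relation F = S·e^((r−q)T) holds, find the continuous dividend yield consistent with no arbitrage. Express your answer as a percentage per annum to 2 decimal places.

0.55%

From F = S·e^((r−q)T): (r − q) = ln(F/S)/T
ln(3818.61/3714.04) = ln(1.028155) = 0.027766
(r − q) = 0.027766 / (111/365) = 0.091303
q = r − ln(F/S)/T = 0.0968 − 0.091303 = 0.005497
q = 0.55%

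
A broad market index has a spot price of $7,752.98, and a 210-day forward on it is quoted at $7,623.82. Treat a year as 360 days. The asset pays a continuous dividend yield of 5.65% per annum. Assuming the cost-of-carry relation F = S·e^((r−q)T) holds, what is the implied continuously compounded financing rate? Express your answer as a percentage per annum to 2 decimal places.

From F = S·e^((r−q)T): (r − q) = ln(F/S)/T
ln(7623.82/7752.98) = ln(0.983341) = -0.016799
(r − q) = -0.016799 / (210/360) = -0.028798
r = ln(F/S)/T + q = -0.028798 + 0.0565 = 0.027702
r = 2.77%

2.77%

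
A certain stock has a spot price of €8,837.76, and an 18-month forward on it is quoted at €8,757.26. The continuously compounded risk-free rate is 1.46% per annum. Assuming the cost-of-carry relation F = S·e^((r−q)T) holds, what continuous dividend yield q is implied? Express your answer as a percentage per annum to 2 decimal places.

From F = S·e^((r−q)T): (r − q) = ln(F/S)/T
ln(8757.26/8837.76) = ln(0.990891) = -0.009151
(r − q) = -0.009151 / (18/12) = -0.006101
q = r − ln(F/S)/T = 0.0146 + 0.006101 = 0.020701
q = 2.07%

2.07%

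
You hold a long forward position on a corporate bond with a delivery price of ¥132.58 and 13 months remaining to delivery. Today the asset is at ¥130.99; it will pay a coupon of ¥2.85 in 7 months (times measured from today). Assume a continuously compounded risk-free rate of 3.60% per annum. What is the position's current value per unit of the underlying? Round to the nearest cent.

PV(remaining coupons) I = 2.85·e^(−0.0360·7/12) = 2.7908
Current forward F = (S − I)·e^(rT) = (130.99 − 2.7908)·e^(0.0360·13/12) = 128.1992 × 1.039770 = 133.2977
Value (long) = (F − K)·e^(−rT) = (133.2977 − 132.58) × 0.961751 = 0.6902
Value = ¥0.69

¥0.69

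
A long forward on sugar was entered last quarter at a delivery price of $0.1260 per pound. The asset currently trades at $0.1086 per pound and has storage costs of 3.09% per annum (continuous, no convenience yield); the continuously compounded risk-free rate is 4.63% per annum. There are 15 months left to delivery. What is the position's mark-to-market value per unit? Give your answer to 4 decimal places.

-$0.0060 per pound

Current fair forward for the remaining 15 months: F = S·e^((r + u)·T), (r + u) = 0.0463 + 0.0309 = 0.0772
F = 0.1086 · e^(0.0772 × 15/12) = 0.1086 × 1.101310 = 0.1196
Value of long forward = (F − K)·e^(−rT) = (0.1196 − 0.1260) · e^(−0.0463·15/12)
= -0.0064 × 0.943768 = -0.0060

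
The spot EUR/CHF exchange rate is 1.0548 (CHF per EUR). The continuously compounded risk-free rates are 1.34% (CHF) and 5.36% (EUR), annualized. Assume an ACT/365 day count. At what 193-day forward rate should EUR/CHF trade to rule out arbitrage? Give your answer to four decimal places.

F = S·e^((r_CHF − r_EUR)T) = 1.0548 · e^((0.0134 − 0.0536) × 193/365)
= 1.0548 · e^-0.021256 = 1.0548 × 0.978968
F = 1.0326 CHF per EUR

1.0326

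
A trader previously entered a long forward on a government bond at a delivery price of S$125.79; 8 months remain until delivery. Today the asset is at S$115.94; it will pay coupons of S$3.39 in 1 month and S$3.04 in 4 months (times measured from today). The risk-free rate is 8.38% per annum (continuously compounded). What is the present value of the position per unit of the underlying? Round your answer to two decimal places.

PV(remaining coupons) I = 3.39·e^(−0.0838·1/12) + 3.04·e^(−0.0838·4/12) = 6.3227
Current forward F = (S − I)·e^(rT) = (115.94 − 6.3227)·e^(0.0838·8/12) = 109.6173 × 1.057457 = 115.9156
Value (long) = (F − K)·e^(−rT) = (115.9156 − 125.79) × 0.945665 = -9.3379
Value = -S$9.34

-S$9.34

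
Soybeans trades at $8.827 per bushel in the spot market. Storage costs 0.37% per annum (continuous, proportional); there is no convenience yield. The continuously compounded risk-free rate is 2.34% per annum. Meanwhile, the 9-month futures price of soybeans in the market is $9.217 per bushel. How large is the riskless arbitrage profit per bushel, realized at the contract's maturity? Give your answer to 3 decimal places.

$0.209 per bushel

Fair futures: F* = S·e^(carry·T), with carry = (r + u) = 0.0234 + 0.0037 = 0.0271
F* = 8.827 · e^(0.0271 × 9/12) = 8.827 · e^0.020325 = 8.827 × 1.020533 = $9.0082
Market $9.217 > fair $9.0082: forward overpriced → cash-and-carry (buy spot, short the forward).
At maturity, profit = |F_mkt − F*| = |9.217 − 9.0082| = $0.209 per bushel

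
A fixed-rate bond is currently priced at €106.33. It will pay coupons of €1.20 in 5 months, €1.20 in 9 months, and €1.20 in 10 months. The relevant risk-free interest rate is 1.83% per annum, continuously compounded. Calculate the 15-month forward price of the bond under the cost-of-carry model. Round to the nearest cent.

€105.15

PV(coupons) I = 1.20·e^(−0.0183·5/12) + 1.20·e^(−0.0183·9/12) + 1.20·e^(−0.0183·10/12)
I = 1.1909 + 1.1836 + 1.1818 = 3.5563
F = (S − I)·e^(rT) = (106.33 − 3.5563) · e^(0.0183·15/12)
= 102.7737 · e^0.022875 = 102.7737 × 1.023139 = €105.15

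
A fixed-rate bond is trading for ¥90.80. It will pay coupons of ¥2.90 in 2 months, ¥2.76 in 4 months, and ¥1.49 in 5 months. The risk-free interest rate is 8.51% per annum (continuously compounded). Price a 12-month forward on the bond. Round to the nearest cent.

¥91.27

PV(coupons) I = 2.90·e^(−0.0851·2/12) + 2.76·e^(−0.0851·4/12) + 1.49·e^(−0.0851·5/12)
I = 2.8592 + 2.6828 + 1.4381 = 6.9801
F = (S − I)·e^(rT) = (90.80 − 6.9801) · e^(0.0851·12/12)
= 83.8199 · e^0.085100 = 83.8199 × 1.088826 = ¥91.27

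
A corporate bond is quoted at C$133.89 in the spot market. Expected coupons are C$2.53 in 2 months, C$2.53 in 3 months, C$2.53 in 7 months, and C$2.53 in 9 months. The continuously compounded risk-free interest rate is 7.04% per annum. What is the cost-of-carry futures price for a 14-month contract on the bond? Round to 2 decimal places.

C$134.70

PV(coupons) I = 2.53·e^(−0.0704·2/12) + 2.53·e^(−0.0704·3/12) + 2.53·e^(−0.0704·7/12) + 2.53·e^(−0.0704·9/12)
I = 2.5005 + 2.4859 + 2.4282 + 2.3999 = 9.8145
F = (S − I)·e^(rT) = (133.89 − 9.8145) · e^(0.0704·14/12)
= 124.0755 · e^0.082133 = 124.0755 × 1.085600 = C$134.70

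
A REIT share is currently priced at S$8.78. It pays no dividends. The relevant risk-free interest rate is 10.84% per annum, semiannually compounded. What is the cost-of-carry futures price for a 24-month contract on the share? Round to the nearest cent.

F = S · (1+r/2)^(2T)
= 8.78 × 1.235071
F = S$10.84

S$10.84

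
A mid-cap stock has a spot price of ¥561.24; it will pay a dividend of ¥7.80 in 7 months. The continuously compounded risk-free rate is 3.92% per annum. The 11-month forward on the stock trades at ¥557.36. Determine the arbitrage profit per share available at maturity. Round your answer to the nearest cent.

PV(dividends) I = 7.80·e^(−0.0392·7/12) = 7.6237
Fair forward F* = (S − I)·e^(rT) = (561.24 − 7.6237)·e^0.035933 = 553.6163 × 1.036586 = 573.8709
Market ¥557.36 < fair 573.8709: forward underpriced → reverse cash-and-carry (short the stock, invest proceeds at r, pay the dividends, go long the forward).
Profit at T = |F_mkt − F*| = |557.36 − 573.8709| = ¥16.51 per share

¥16.51 per share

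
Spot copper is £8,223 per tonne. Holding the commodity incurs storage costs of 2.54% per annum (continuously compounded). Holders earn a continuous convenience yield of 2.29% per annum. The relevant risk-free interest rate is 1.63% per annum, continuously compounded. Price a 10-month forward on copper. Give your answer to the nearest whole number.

Net carry = r + u − y = 0.0163 + 0.0254 − 0.0229 = 0.0188
F = S·e^((r+u−y)T) = 8223 · e^(0.0188 × 10/12) = 8223 · e^0.015667
= 8223 × 1.015790 = £8,353 per tonne

£8,353 per tonne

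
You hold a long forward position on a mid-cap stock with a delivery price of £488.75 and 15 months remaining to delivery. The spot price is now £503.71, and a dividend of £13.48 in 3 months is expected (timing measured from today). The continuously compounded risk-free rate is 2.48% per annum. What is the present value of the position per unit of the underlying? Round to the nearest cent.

PV(remaining dividends) I = 13.48·e^(−0.0248·3/12) = 13.3967
Current forward F = (S − I)·e^(rT) = (503.71 − 13.3967)·e^(0.0248·15/12) = 490.3133 × 1.031486 = 505.7513
Value (long) = (F − K)·e^(−rT) = (505.7513 − 488.75) × 0.969476 = 16.4824
Value = £16.48

£16.48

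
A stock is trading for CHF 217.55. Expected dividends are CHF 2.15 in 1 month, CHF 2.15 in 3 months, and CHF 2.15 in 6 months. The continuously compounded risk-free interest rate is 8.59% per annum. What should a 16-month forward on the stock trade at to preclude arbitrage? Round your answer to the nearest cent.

CHF 236.89

PV(dividends) I = 2.15·e^(−0.0859·1/12) + 2.15·e^(−0.0859·3/12) + 2.15·e^(−0.0859·6/12)
I = 2.1347 + 2.1043 + 2.0596 = 6.2986
F = (S − I)·e^(rT) = (217.55 − 6.2986) · e^(0.0859·16/12)
= 211.2514 · e^0.114533 = 211.2514 × 1.121350 = CHF 236.89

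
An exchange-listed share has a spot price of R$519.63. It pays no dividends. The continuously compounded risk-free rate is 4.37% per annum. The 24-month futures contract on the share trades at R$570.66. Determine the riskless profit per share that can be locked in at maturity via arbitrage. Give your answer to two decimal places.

Fair futures: F* = S·e^(carry·T), with carry = r = 0.0437
F* = 519.63 · e^(0.0437 × 24/12) = 519.63 · e^0.087400 = 519.63 × 1.091333 = R$567.0894
Market R$570.66 > fair R$567.0894: forward overpriced → cash-and-carry (buy spot, short the forward).
At maturity, profit = |F_mkt − F*| = |570.66 − 567.0894| = R$3.57 per share

R$3.57 per share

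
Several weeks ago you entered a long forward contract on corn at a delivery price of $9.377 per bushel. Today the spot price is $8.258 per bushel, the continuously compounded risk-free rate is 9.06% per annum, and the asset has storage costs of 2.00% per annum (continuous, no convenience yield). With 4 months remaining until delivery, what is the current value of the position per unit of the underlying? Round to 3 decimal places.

Current fair forward for the remaining 4 months: F = S·e^((r + u)·T), (r + u) = 0.0906 + 0.0200 = 0.1106
F = 8.258 · e^(0.1106 × 4/12) = 8.258 × 1.037555 = 8.5681
Value of long forward = (F − K)·e^(−rT) = (8.5681 − 9.377) · e^(−0.0906·4/12)
= -0.8089 × 0.970251 = -0.785

-$0.785 per bushel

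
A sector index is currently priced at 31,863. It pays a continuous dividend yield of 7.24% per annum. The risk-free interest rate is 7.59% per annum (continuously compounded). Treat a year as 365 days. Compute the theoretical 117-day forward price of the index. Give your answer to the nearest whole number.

F = S·e^((r − q)T) = 31863 · e^((0.0759 − 0.0724) × 117/365)
= 31863 · e^0.001122 = 31863 × 1.001123
F = 31,899

31,899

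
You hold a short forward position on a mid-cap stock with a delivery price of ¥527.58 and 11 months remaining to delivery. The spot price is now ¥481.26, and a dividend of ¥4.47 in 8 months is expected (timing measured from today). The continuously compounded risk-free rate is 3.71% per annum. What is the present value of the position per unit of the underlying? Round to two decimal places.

¥33.04

PV(remaining dividends) I = 4.47·e^(−0.0371·8/12) = 4.3608
Current forward F = (S − I)·e^(rT) = (481.26 − 4.3608)·e^(0.0371·11/12) = 476.8992 × 1.034593 = 493.3966
Value (long) = (F − K)·e^(−rT) = (493.3966 − 527.58) × 0.966563 = -33.0404
Short position value = −(long value) = ¥33.04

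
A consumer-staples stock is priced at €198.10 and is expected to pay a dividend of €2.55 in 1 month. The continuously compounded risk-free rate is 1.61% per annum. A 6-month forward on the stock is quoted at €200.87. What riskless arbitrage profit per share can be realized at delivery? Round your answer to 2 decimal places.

€3.74 per share

PV(dividends) I = 2.55·e^(−0.0161·1/12) = 2.5466
Fair forward F* = (S − I)·e^(rT) = (198.10 − 2.5466)·e^0.008050 = 195.5534 × 1.008082 = 197.1339
Market €200.87 > fair 197.1339: forward overpriced → cash-and-carry (borrow at r, buy the stock and collect the dividends, short the forward).
Profit at T = |F_mkt − F*| = |200.87 − 197.1339| = €3.74 per share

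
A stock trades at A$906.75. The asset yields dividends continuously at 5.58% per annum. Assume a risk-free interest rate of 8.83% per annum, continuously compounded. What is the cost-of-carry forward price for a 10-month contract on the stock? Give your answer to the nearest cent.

F = S·e^((r − q)T) = 906.75 · e^((0.0883 − 0.0558) × 10/12)
= 906.75 · e^0.027083 = 906.75 × 1.027453
F = A$931.64

A$931.64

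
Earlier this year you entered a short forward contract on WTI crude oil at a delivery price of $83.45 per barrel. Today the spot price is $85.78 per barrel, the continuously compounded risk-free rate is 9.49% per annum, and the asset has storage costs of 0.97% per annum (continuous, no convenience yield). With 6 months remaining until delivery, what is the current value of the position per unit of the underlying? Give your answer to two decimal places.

Current fair forward for the remaining 6 months: F = S·e^((r + u)·T), (r + u) = 0.0949 + 0.0097 = 0.1046
F = 85.78 · e^(0.1046 × 6/12) = 85.78 × 1.053692 = 90.3857
Value of long forward = (F − K)·e^(−rT) = (90.3857 − 83.45) · e^(−0.0949·6/12)
= 6.9357 × 0.953658 = 6.61
Short position value = −(long value) = -$6.61

-$6.61 per barrel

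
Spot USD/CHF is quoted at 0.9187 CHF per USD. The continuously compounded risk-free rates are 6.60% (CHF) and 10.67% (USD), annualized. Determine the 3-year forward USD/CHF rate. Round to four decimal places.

F = S·e^((r_CHF − r_USD)T) = 0.9187 · e^((0.0660 − 0.1067) × 3)
= 0.9187 · e^-0.122100 = 0.9187 × 0.885060
F = 0.8131 CHF per USD

0.8131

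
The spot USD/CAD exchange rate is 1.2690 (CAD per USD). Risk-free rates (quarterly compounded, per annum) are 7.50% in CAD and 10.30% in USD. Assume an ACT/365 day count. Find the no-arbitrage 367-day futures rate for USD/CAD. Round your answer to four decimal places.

By covered interest parity, F = S · (1+r_CAD/4)^(4T) / (1+r_USD/4)^(4T)
= 1.2690 × 1.077575 / 1.107664 = 1.2690 × 0.972836
F = 1.2345 CAD per USD

1.2345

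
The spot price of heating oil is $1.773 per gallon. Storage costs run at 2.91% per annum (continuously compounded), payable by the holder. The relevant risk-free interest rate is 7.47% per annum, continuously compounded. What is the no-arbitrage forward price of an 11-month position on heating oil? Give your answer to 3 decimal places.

$1.950 per gallon

Net carry = r + u − y = 0.0747 + 0.0291 − 0.0000 = 0.1038
F = S·e^((r+u−y)T) = 1.773 · e^(0.1038 × 11/12) = 1.773 · e^0.095150
= 1.773 × 1.099824 = $1.950 per gallon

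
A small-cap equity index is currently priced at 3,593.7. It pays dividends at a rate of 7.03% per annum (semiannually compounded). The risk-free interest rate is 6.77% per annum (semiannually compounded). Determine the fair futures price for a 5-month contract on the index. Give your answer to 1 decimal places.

F = S · (1+r/2)^(2T) / (1+q/2)^(2T)
= 3593.7 × 1.028130 / 1.029207 = 3593.7 × 0.998954
F = 3,589.9

3,589.9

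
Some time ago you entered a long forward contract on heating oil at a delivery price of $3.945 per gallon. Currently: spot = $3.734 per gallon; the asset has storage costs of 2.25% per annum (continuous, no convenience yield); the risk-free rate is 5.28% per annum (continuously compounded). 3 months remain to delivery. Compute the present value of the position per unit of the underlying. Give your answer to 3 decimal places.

Current fair forward for the remaining 3 months: F = S·e^((r + u)·T), (r + u) = 0.0528 + 0.0225 = 0.0753
F = 3.734 · e^(0.0753 × 3/12) = 3.734 × 1.019003 = 3.8050
Value of long forward = (F − K)·e^(−rT) = (3.8050 − 3.945) · e^(−0.0528·3/12)
= -0.1400 × 0.986887 = -0.138

-$0.138 per gallon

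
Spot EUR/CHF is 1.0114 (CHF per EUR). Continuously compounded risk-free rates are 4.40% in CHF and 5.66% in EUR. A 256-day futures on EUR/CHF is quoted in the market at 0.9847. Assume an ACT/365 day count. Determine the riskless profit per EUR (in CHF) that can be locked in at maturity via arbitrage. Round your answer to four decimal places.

Fair futures: F* = S·e^(carry·T), with carry = (r_CHF − r_EUR) = 0.0440 − 0.0566 = -0.0126
F* = 1.0114 · e^(-0.0126 × 256/365) = 1.0114 · e^-0.008837 = 1.0114 × 0.991202 = 1.0025
Market 0.9847 < fair 1.0025: forward underpriced → reverse cash-and-carry (short spot, go long the forward).
At maturity, profit = |F_mkt − F*| = |0.9847 − 1.0025| = 0.0178 per EUR (in CHF)

0.0178 per EUR (in CHF)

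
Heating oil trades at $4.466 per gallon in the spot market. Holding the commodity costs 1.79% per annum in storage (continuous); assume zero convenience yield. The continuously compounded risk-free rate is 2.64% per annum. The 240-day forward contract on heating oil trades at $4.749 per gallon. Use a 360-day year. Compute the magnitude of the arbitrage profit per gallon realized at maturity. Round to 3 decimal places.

Fair forward: F* = S·e^(carry·T), with carry = (r + u) = 0.0264 + 0.0179 = 0.0443
F* = 4.466 · e^(0.0443 × 240/360) = 4.466 · e^0.029533 = 4.466 × 1.029973 = $4.5999
Market $4.749 > fair $4.5999: forward overpriced → cash-and-carry (buy spot, short the forward).
At maturity, profit = |F_mkt − F*| = |4.749 − 4.5999| = $0.149 per gallon

$0.149 per gallon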